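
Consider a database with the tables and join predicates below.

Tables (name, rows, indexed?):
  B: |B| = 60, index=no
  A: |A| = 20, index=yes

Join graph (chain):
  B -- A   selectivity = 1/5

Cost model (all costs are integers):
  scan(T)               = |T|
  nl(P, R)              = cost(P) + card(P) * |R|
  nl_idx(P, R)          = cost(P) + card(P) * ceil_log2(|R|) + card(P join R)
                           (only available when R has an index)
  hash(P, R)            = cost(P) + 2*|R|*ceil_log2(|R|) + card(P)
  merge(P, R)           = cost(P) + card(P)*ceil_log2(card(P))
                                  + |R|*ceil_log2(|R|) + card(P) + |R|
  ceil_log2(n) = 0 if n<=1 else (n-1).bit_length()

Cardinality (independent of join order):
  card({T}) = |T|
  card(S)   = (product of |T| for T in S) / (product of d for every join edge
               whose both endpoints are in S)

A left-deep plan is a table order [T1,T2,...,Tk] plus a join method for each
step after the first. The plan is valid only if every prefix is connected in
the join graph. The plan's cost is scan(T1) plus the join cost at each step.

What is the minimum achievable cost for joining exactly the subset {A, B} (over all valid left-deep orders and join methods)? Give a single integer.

320

Selinger DP over subsets of {A,B}:
  {B}: scan cost=60, card=60
  {A}: scan cost=20, card=20
  {AB}: card=240; try (A,hash)→320, (B,merge)→560, (A,merge)→600, (A,nl_idx)→600, (B,hash)→760, (B,nl)→1220 …(+1); best=320 via (A,hash)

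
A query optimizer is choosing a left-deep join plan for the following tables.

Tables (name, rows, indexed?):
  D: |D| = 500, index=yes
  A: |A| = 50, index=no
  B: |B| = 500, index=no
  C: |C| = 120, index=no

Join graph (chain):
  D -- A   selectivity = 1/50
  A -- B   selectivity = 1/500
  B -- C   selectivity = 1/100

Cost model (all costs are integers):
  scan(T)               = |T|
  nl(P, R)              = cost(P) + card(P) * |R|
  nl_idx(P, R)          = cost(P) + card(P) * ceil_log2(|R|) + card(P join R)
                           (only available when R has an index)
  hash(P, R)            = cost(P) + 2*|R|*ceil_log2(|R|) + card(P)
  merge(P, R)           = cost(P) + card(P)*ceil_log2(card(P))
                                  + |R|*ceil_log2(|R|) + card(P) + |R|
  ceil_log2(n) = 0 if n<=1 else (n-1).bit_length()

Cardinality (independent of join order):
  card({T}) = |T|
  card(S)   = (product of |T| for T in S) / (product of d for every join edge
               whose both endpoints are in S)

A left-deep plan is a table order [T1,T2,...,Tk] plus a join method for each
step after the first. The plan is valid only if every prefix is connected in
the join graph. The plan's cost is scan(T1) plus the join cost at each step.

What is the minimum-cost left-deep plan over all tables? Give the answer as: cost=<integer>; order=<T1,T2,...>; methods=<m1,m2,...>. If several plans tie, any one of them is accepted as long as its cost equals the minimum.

Selinger DP (subsets sized 1..n):
  {D}: scan cost=500, card=500
  {A}: scan cost=50, card=50
  {B}: scan cost=500, card=500
  {C}: scan cost=120, card=120
  {AD}: card=500; try (D,nl_idx)→1000, (A,hash)→1600, (D,merge)→5400, (A,merge)→5850, (D,hash)→9100, (D,nl)→25050 …(+1); best=1000 via (D,nl_idx)
  {AB}: card=50; try (A,hash)→1600, (B,merge)→5400, (A,merge)→5850, (B,hash)→9100, (B,nl)→25050, (A,nl)→25500; best=1600 via (A,hash)
  {BC}: card=600; try (C,hash)→2680, (B,merge)→6080, (C,merge)→6460, (B,hash)→9240, (B,nl)→60120, (C,nl)→60500; best=2680 via (C,hash)
  {ABD}: card=500; try (D,nl_idx)→2550, (D,merge)→6950, (B,hash)→10500, (D,hash)→10650, (B,merge)→11000, (D,nl)→26600 …(+1); best=2550 via (D,nl_idx)
  {ABC}: card=60; try (C,merge)→2910, (C,hash)→3330, (A,hash)→3880, (C,nl)→7600, (A,merge)→9630, (A,nl)→32680; best=2910 via (C,merge)
  {ABCD}: card=600; try (D,nl_idx)→4050, (C,hash)→4730, (D,merge)→8330, (C,merge)→8510, (D,hash)→11970, (D,nl)→32910 …(+1); best=4050 via (D,nl_idx)

cost=4050; order=B,A,C,D; methods=hash,merge,nl_idx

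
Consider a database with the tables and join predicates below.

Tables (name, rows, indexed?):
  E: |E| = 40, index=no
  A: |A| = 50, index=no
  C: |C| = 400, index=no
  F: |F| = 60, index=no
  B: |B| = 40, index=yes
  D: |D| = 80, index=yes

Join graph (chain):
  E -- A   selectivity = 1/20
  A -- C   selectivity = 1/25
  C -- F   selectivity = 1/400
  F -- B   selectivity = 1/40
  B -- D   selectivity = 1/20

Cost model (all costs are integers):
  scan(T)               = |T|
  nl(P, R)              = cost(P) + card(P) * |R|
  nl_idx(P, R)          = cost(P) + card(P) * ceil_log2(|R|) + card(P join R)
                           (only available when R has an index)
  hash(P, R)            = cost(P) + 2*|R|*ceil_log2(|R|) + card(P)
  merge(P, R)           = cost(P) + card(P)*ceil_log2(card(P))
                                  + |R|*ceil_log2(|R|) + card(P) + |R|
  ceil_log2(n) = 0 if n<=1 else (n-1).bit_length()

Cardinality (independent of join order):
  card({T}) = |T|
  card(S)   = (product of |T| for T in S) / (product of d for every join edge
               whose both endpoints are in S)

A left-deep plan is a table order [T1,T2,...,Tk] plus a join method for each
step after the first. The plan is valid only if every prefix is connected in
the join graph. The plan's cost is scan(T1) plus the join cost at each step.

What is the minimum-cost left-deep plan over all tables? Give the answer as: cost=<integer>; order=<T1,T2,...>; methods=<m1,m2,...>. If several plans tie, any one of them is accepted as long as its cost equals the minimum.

Selinger DP (subsets sized 1..n):
  {E}: scan cost=40, card=40
  {A}: scan cost=50, card=50
  {C}: scan cost=400, card=400
  {F}: scan cost=60, card=60
  {B}: scan cost=40, card=40
  {D}: scan cost=80, card=80
  {AE}: card=100; try (E,hash)→580, (A,merge)→670, (E,merge)→680, (A,hash)→680, (A,nl)→2040, (E,nl)→2050; best=580 via (E,hash)
  {AC}: card=800; try (A,hash)→1400, (C,merge)→4400, (A,merge)→4750, (C,hash)→7300, (C,nl)→20050, (A,nl)→20400; best=1400 via (A,hash)
  {CF}: card=60; try (F,hash)→1520, (C,merge)→4480, (F,merge)→4820, (C,hash)→7320, (C,nl)→24060, (F,nl)→24400; best=1520 via (F,hash)
  {BF}: card=60; try (B,nl_idx)→480, (B,hash)→600, (F,merge)→740, (B,merge)→760, (F,hash)→800, (F,nl)→2440 …(+1); best=480 via (B,nl_idx)
  {BD}: card=160; try (D,nl_idx)→480, (B,hash)→640, (B,nl_idx)→720, (D,merge)→960, (B,merge)→1000, (D,hash)→1200 …(+2); best=480 via (D,nl_idx)
  {ACE}: card=1600; try (E,hash)→2680, (C,merge)→5380, (C,hash)→7880, (E,merge)→10480, (E,nl)→33400, (C,nl)→40580; best=2680 via (E,hash)
  {ACF}: card=120; try (A,hash)→2180, (A,merge)→2290, (F,hash)→2920, (A,nl)→4520, (F,merge)→10620, (F,nl)→49400; best=2180 via (A,hash)
  {BCF}: card=60; try (B,nl_idx)→1940, (B,hash)→2060, (B,merge)→2220, (B,nl)→3920, (C,merge)→4900, (C,hash)→7740 …(+1); best=1940 via (B,nl_idx)
  {BDF}: card=240; try (D,nl_idx)→1140, (F,hash)→1360, (D,merge)→1540, (D,hash)→1660, (F,merge)→2340, (D,nl)→5280 …(+1); best=1140 via (D,nl_idx)
  {ACEF}: card=240; try (E,hash)→2780, (E,merge)→3420, (F,hash)→5000, (E,nl)→6980, (F,merge)→22300, (F,nl)→98680; best=2780 via (E,hash)
  {ABCF}: card=120; try (A,hash)→2600, (A,merge)→2710, (B,hash)→2780, (B,nl_idx)→3020, (B,merge)→3420, (A,nl)→4940 …(+1); best=2600 via (A,hash)
  {BCDF}: card=240; try (D,nl_idx)→2600, (D,merge)→3000, (D,hash)→3120, (D,nl)→6740, (C,merge)→7300, (C,hash)→8580 …(+1); best=2600 via (D,nl_idx)
  {ABCEF}: card=240; try (E,hash)→3200, (B,hash)→3500, (E,merge)→3840, (B,nl_idx)→4460, (B,merge)→5220, (E,nl)→7400 …(+1); best=3200 via (E,hash)
  {ABCDF}: card=480; try (A,hash)→3440, (D,hash)→3840, (D,nl_idx)→3920, (D,merge)→4200, (A,merge)→5110, (D,nl)→12200 …(+1); best=3440 via (A,hash)
  {ABCDEF}: card=960; try (E,hash)→4400, (D,hash)→4560, (D,nl_idx)→5840, (D,merge)→6000, (E,merge)→8520, (D,nl)→22400 …(+1); best=4400 via (E,hash)

cost=4400; order=C,F,B,D,A,E; methods=hash,nl_idx,nl_idx,hash,hash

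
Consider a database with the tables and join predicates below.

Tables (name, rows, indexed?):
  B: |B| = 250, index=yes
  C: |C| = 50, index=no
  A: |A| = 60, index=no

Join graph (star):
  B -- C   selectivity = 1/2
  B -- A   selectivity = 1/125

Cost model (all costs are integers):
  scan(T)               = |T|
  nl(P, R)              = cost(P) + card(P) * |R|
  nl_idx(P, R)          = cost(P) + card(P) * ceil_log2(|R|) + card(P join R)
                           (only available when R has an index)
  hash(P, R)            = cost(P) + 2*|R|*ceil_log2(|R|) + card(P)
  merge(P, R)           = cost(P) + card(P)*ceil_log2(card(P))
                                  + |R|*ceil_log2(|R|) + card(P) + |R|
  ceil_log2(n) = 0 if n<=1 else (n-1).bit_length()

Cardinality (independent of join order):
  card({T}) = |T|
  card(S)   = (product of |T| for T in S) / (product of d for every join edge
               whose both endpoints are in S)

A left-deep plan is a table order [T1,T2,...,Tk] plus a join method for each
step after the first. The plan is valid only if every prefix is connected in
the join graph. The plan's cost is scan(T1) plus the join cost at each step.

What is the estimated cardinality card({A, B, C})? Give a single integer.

3000

Tables in S: A(60), B(250), C(50)
Edges inside S: B-C(d=2), B-A(d=125)
numerator = 60 * 250 * 50 = 750000
denominator = 2 * 125 = 250
card(S) = 750000 / 250 = 3000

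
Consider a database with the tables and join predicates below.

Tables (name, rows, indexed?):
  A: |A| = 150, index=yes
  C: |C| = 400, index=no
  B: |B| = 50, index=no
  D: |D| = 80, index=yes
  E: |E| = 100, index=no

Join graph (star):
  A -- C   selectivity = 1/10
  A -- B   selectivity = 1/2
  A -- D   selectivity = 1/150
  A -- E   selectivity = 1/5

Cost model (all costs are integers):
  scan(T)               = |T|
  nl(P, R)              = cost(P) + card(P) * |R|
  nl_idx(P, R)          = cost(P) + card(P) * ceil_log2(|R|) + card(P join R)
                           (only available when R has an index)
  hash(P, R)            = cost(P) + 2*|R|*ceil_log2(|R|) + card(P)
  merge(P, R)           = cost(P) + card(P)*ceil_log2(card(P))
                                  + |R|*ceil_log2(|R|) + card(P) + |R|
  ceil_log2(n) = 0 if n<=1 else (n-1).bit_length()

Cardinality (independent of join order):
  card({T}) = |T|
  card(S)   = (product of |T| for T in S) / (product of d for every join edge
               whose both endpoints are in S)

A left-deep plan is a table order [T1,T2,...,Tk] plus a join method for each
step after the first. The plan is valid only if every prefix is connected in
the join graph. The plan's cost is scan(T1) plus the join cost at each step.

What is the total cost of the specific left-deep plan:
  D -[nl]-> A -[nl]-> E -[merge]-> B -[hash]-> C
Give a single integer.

step 1: scan D: cost=80, card=80
step 2: join A via nl
    card(P join A) = 80*150/(150) = 80
    cost = 80 + 80*150 = 12080
step 3: join E via nl
    card(P join E) = 80*100/(5) = 1600
    cost = 12080 + 80*100 = 20080
step 4: join B via merge
    card(P join B) = 1600*50/(2) = 40000
    cost = 20080 + 1600*11 + 50*6 + 1600 + 50 = 39630
step 5: join C via hash
    card(P join C) = 40000*400/(10) = 1600000
    cost = 39630 + 2*400*9 + 40000 = 86830

86830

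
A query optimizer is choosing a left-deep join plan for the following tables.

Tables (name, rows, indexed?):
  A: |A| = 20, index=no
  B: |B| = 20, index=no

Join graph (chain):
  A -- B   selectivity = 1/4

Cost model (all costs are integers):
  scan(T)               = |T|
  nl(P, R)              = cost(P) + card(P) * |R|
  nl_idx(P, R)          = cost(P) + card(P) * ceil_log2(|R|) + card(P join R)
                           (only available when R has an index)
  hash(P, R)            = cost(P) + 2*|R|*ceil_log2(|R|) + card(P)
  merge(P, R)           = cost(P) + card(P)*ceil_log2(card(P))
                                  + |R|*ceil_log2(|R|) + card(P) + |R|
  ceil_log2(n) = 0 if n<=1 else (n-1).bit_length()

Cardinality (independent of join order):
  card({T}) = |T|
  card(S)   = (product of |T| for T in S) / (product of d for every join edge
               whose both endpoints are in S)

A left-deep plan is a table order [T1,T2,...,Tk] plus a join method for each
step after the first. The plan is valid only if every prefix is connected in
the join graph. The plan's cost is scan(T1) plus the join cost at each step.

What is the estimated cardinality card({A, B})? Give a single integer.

100

Tables in S: A(20), B(20)
Edges inside S: A-B(d=4)
numerator = 20 * 20 = 400
denominator = 4 = 4
card(S) = 400 / 4 = 100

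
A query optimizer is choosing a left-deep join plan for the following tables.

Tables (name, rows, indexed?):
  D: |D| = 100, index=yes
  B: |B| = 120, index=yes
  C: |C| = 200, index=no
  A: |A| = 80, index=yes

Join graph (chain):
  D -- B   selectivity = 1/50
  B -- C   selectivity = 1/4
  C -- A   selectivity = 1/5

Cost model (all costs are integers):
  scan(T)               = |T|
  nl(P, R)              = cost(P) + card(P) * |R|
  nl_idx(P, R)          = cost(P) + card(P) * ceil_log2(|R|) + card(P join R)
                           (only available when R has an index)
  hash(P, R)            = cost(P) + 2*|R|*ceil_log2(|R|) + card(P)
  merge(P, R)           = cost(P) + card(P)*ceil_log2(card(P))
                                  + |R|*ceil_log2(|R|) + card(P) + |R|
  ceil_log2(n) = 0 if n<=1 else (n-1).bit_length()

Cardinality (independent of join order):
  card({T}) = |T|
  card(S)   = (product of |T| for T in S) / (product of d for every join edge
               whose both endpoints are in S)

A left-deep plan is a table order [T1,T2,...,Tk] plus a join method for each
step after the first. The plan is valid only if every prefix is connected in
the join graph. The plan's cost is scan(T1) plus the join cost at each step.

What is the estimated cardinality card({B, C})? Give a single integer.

Tables in S: B(120), C(200)
Edges inside S: B-C(d=4)
numerator = 120 * 200 = 24000
denominator = 4 = 4
card(S) = 24000 / 4 = 6000

6000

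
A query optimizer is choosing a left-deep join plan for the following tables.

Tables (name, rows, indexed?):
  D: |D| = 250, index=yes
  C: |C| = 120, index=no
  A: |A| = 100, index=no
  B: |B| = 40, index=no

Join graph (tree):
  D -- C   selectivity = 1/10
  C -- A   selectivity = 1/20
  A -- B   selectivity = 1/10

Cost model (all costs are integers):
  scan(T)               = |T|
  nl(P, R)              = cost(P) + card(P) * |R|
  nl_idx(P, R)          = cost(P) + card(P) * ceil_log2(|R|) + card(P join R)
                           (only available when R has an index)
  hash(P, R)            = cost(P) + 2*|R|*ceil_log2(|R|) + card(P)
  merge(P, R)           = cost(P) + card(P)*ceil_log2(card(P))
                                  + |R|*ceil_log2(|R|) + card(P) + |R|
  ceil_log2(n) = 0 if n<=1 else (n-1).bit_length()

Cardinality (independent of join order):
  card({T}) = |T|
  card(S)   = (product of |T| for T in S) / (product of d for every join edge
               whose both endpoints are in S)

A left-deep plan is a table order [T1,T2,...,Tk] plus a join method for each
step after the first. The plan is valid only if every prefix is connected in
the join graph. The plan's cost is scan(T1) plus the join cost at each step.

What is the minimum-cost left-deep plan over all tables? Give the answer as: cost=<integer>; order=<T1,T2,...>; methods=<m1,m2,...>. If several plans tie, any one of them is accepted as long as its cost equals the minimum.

Selinger DP (subsets sized 1..n):
  {D}: scan cost=250, card=250
  {C}: scan cost=120, card=120
  {A}: scan cost=100, card=100
  {B}: scan cost=40, card=40
  {CD}: card=3000; try (C,hash)→2180, (D,merge)→3330, (C,merge)→3460, (D,nl_idx)→4080, (D,hash)→4240, (D,nl)→30120 …(+1); best=2180 via (C,hash)
  {AC}: card=600; try (A,hash)→1640, (C,merge)→1860, (C,hash)→1880, (A,merge)→1880, (C,nl)→12100, (A,nl)→12120; best=1640 via (A,hash)
  {AB}: card=400; try (B,hash)→680, (A,merge)→1120, (B,merge)→1180, (A,hash)→1480, (A,nl)→4040, (B,nl)→4100; best=680 via (B,hash)
  {ACD}: card=15000; try (D,hash)→6240, (A,hash)→6580, (D,merge)→10490, (D,nl_idx)→21440, (A,merge)→41980, (D,nl)→151640 …(+1); best=6240 via (D,hash)
  {ABC}: card=2400; try (B,hash)→2720, (C,hash)→2760, (C,merge)→5640, (B,merge)→8520, (B,nl)→25640, (C,nl)→48680; best=2720 via (B,hash)
  {ABCD}: card=60000; try (D,hash)→9120, (B,hash)→21720, (D,merge)→36170, (D,nl_idx)→81920, (B,merge)→231520, (D,nl)→602720 …(+1); best=9120 via (D,hash)

cost=9120; order=C,A,B,D; methods=hash,hash,hash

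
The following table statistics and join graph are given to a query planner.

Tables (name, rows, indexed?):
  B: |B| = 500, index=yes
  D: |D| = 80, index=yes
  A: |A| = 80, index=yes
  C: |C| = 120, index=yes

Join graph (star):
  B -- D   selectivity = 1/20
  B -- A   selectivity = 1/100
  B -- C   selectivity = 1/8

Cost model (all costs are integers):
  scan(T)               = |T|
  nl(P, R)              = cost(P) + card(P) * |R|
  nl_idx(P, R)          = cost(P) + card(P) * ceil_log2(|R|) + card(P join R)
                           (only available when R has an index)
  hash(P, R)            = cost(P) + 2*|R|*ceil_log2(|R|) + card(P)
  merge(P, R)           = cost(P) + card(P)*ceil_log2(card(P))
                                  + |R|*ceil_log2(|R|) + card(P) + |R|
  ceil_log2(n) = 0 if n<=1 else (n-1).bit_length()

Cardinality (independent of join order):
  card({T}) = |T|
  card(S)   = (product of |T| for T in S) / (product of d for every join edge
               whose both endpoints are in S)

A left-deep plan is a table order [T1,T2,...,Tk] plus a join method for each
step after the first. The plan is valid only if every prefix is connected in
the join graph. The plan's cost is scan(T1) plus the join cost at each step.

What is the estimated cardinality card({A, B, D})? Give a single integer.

1600

Tables in S: A(80), B(500), D(80)
Edges inside S: B-D(d=20), B-A(d=100)
numerator = 80 * 500 * 80 = 3200000
denominator = 20 * 100 = 2000
card(S) = 3200000 / 2000 = 1600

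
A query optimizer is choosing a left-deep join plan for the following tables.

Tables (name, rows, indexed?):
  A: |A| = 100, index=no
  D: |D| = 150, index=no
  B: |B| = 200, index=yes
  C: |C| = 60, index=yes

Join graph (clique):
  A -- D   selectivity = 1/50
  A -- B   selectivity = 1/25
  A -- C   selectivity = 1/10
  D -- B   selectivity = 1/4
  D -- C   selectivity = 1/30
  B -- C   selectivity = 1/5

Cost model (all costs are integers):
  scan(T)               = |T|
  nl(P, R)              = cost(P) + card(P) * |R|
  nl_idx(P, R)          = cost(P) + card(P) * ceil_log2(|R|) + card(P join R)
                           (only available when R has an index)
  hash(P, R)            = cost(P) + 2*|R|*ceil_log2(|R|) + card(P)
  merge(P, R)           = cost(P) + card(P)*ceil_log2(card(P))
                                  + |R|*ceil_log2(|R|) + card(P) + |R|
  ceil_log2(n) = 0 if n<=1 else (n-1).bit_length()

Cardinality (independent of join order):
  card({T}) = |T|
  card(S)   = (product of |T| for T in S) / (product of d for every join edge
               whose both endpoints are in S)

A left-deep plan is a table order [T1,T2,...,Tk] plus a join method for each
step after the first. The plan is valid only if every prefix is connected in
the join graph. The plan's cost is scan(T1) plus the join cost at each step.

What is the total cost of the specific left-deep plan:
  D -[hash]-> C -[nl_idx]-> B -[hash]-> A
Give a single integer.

step 1: scan D: cost=150, card=150
step 2: join C via hash
    card(P join C) = 150*60/(30) = 300
    cost = 150 + 2*60*6 + 150 = 1020
step 3: join B via nl_idx
    card(P join B) = 300*200/(4*5) = 3000
    cost = 1020 + 300*8 + 3000 = 6420
step 4: join A via hash
    card(P join A) = 3000*100/(50*25*10) = 24
    cost = 6420 + 2*100*7 + 3000 = 10820

10820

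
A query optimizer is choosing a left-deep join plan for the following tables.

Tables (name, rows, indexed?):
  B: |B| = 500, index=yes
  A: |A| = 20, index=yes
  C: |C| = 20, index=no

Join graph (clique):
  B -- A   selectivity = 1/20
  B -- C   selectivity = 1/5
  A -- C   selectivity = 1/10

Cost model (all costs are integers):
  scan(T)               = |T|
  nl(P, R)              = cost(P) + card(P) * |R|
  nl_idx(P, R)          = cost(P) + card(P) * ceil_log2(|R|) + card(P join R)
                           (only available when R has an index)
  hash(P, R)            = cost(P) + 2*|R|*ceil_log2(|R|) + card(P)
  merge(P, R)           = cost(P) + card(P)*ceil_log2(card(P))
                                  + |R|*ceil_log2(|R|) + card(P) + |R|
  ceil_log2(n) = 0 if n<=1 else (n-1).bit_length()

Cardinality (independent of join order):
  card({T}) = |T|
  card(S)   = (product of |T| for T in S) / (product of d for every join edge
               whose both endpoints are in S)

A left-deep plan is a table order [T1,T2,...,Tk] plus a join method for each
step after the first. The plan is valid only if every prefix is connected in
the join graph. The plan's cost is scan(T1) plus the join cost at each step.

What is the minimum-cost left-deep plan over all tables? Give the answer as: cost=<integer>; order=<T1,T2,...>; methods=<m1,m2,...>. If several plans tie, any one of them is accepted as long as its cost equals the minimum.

cost=720; order=C,A,B; methods=nl_idx,nl_idx

Selinger DP (subsets sized 1..n):
  {B}: scan cost=500, card=500
  {A}: scan cost=20, card=20
  {C}: scan cost=20, card=20
  {AB}: card=500; try (B,nl_idx)→700, (A,hash)→1200, (A,nl_idx)→3500, (B,merge)→5140, (A,merge)→5620, (B,hash)→9040 …(+2); best=700 via (B,nl_idx)
  {BC}: card=2000; try (C,hash)→1200, (B,nl_idx)→2200, (B,merge)→5140, (C,merge)→5620, (B,hash)→9040, (B,nl)→10020 …(+1); best=1200 via (C,hash)
  {AC}: card=40; try (A,nl_idx)→160, (C,hash)→240, (A,hash)→240, (C,merge)→260, (A,merge)→260, (C,nl)→420 …(+1); best=160 via (A,nl_idx)
  {ABC}: card=200; try (B,nl_idx)→720, (C,hash)→1400, (A,hash)→3400, (B,merge)→5440, (C,merge)→5820, (B,hash)→9200 …(+5); best=720 via (B,nl_idx)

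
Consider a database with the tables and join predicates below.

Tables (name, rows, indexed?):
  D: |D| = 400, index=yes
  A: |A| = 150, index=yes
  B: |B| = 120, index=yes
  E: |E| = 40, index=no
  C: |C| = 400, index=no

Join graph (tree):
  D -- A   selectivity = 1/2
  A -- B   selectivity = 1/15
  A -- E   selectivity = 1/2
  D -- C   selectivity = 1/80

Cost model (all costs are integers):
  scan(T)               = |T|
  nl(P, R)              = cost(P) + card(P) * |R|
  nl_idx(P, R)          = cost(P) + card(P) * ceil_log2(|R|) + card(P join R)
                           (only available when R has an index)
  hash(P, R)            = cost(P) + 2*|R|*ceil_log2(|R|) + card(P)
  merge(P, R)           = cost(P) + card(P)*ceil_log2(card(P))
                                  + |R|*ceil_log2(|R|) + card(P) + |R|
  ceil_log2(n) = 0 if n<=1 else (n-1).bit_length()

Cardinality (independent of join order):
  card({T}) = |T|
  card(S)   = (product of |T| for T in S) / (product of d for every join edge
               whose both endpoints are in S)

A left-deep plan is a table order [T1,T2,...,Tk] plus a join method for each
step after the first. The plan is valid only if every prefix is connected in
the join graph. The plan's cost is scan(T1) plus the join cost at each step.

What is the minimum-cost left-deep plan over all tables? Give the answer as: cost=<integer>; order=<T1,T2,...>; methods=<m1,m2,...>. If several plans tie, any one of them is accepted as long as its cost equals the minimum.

cost=1362560; order=C,D,A,B,E; methods=nl_idx,hash,hash,hash

Selinger DP (subsets sized 1..n):
  {D}: scan cost=400, card=400
  {A}: scan cost=150, card=150
  {B}: scan cost=120, card=120
  {E}: scan cost=40, card=40
  {C}: scan cost=400, card=400
  {AD}: card=30000; try (A,hash)→3200, (D,merge)→5500, (A,merge)→5750, (D,hash)→7500, (D,nl_idx)→31500, (A,nl_idx)→33600 …(+2); best=3200 via (A,hash)
  {CD}: card=2000; try (D,nl_idx)→6000, (D,hash)→8000, (C,hash)→8000, (D,merge)→8400, (C,merge)→8400, (D,nl)→160400 …(+1); best=6000 via (D,nl_idx)
  {AB}: card=1200; try (B,hash)→1980, (A,nl_idx)→2280, (B,nl_idx)→2400, (A,merge)→2430, (B,merge)→2460, (A,hash)→2640 …(+2); best=1980 via (B,hash)
  {AE}: card=3000; try (E,hash)→780, (A,merge)→1670, (E,merge)→1780, (A,hash)→2480, (A,nl_idx)→3360, (A,nl)→6040 …(+1); best=780 via (E,hash)
  {ABD}: card=240000; try (D,hash)→10380, (D,merge)→20380, (B,hash)→34880, (D,nl_idx)→252780, (B,nl_idx)→453200, (D,nl)→481980 …(+2); best=10380 via (D,hash)
  {ADE}: card=600000; try (D,hash)→10980, (E,hash)→33680, (D,merge)→43780, (E,merge)→483480, (D,nl_idx)→627780, (D,nl)→1200780 …(+1); best=10980 via (D,hash)
  {ACD}: card=150000; try (A,hash)→10400, (A,merge)→31350, (C,hash)→40400, (A,nl_idx)→172000, (A,nl)→306000, (C,merge)→487200 …(+1); best=10400 via (A,hash)
  {ABE}: card=24000; try (E,hash)→3660, (B,hash)→5460, (E,merge)→16660, (B,merge)→40740, (B,nl_idx)→45780, (E,nl)→49980 …(+1); best=3660 via (E,hash)
  {ABDE}: card=4800000; try (D,hash)→34860, (E,hash)→250860, (D,merge)→391660, (B,hash)→612660, (E,merge)→4570660, (D,nl_idx)→5019660 …(+5); best=34860 via (D,hash)
  {ABCD}: card=1200000; try (B,hash)→162080, (C,hash)→257580, (B,nl_idx)→2260400, (B,merge)→2861360, (C,merge)→4574380, (B,nl)→18010400 …(+1); best=162080 via (B,hash)
  {ACDE}: card=3000000; try (E,hash)→160880, (C,hash)→618180, (E,merge)→2860680, (E,nl)→6010400, (C,merge)→12614980, (C,nl)→240010980; best=160880 via (E,hash)
  {ABCDE}: card=24000000; try (E,hash)→1362560, (B,hash)→3162560, (C,hash)→4842060, (E,merge)→26562360, (B,nl_idx)→45160880, (E,nl)→48162080 …(+4); best=1362560 via (E,hash)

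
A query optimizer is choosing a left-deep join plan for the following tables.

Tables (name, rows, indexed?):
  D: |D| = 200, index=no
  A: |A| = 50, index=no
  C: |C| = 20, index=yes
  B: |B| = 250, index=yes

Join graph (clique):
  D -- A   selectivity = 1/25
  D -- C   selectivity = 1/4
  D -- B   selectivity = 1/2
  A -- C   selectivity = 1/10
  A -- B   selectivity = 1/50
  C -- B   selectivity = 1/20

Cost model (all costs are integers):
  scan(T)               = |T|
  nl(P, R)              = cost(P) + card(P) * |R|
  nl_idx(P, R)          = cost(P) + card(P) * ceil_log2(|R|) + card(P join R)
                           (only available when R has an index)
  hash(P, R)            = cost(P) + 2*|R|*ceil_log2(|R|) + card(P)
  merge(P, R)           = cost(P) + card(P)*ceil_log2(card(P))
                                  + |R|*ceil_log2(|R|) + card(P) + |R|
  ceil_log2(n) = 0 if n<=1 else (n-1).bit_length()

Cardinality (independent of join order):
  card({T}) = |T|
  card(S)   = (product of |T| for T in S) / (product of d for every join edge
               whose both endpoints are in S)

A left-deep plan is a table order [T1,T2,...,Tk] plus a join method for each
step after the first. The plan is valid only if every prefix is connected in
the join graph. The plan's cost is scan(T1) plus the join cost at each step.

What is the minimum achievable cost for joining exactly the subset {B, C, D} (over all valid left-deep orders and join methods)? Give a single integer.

Selinger DP over subsets of {B,C,D}:
  {D}: scan cost=200, card=200
  {C}: scan cost=20, card=20
  {B}: scan cost=250, card=250
  {CD}: card=1000; try (C,hash)→600, (D,merge)→1940, (C,merge)→2120, (C,nl_idx)→2200, (D,hash)→3240, (D,nl)→4020 …(+1); best=600 via (C,hash)
  {BD}: card=25000; try (D,hash)→3700, (B,merge)→4250, (D,merge)→4300, (B,hash)→4400, (B,nl_idx)→26800, (B,nl)→50200 …(+1); best=3700 via (D,hash)
  {BC}: card=250; try (B,nl_idx)→430, (C,hash)→700, (C,nl_idx)→1750, (B,merge)→2390, (C,merge)→2620, (B,hash)→4040 …(+2); best=430 via (B,nl_idx)
  {BCD}: card=6250; try (D,hash)→3880, (D,merge)→4480, (B,hash)→5600, (B,merge)→13850, (B,nl_idx)→14850, (C,hash)→28900 …(+5); best=3880 via (D,hash)

3880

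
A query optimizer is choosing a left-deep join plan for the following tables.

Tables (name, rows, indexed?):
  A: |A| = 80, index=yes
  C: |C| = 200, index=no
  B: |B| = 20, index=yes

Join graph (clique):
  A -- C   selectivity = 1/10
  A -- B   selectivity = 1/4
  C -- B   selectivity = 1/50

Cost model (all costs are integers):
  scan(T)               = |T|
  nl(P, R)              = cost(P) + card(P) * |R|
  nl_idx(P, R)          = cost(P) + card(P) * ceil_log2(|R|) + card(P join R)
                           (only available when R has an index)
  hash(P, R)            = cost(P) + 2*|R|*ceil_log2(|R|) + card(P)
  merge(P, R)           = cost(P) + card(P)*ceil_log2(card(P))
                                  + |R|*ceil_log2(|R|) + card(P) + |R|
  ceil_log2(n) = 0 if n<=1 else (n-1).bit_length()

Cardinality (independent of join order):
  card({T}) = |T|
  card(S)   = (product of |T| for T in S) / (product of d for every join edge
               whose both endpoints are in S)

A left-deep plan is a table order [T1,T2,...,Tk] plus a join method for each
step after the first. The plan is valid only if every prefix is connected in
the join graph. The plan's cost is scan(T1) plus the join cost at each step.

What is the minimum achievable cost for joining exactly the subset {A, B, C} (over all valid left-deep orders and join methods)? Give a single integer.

1320

Selinger DP over subsets of {A,B,C}:
  {A}: scan cost=80, card=80
  {C}: scan cost=200, card=200
  {B}: scan cost=20, card=20
  {AC}: card=1600; try (A,hash)→1520, (C,merge)→2520, (A,merge)→2640, (A,nl_idx)→3200, (C,hash)→3360, (C,nl)→16080 …(+1); best=1520 via (A,hash)
  {AB}: card=400; try (B,hash)→360, (A,nl_idx)→560, (A,merge)→780, (B,merge)→840, (B,nl_idx)→880, (A,hash)→1160 …(+2); best=360 via (B,hash)
  {BC}: card=80; try (B,hash)→600, (B,nl_idx)→1280, (C,merge)→1940, (B,merge)→2120, (C,hash)→3240, (C,nl)→4020 …(+1); best=600 via (B,hash)
  {ABC}: card=160; try (A,nl_idx)→1320, (A,hash)→1800, (A,merge)→1880, (B,hash)→3320, (C,hash)→3960, (C,merge)→6160 …(+5); best=1320 via (A,nl_idx)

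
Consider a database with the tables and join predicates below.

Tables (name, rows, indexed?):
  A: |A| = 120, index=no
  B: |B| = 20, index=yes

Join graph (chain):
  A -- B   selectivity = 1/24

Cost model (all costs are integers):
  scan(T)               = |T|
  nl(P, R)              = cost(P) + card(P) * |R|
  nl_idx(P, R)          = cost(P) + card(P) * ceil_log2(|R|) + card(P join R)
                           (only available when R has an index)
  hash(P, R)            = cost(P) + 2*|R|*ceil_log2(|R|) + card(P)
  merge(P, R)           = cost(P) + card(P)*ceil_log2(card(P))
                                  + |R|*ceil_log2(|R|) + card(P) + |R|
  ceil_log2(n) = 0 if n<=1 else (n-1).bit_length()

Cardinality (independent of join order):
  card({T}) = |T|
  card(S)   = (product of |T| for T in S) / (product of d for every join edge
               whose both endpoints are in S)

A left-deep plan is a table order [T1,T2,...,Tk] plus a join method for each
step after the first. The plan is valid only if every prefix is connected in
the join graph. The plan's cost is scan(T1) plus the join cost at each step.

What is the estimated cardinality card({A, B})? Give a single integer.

Tables in S: A(120), B(20)
Edges inside S: A-B(d=24)
numerator = 120 * 20 = 2400
denominator = 24 = 24
card(S) = 2400 / 24 = 100

100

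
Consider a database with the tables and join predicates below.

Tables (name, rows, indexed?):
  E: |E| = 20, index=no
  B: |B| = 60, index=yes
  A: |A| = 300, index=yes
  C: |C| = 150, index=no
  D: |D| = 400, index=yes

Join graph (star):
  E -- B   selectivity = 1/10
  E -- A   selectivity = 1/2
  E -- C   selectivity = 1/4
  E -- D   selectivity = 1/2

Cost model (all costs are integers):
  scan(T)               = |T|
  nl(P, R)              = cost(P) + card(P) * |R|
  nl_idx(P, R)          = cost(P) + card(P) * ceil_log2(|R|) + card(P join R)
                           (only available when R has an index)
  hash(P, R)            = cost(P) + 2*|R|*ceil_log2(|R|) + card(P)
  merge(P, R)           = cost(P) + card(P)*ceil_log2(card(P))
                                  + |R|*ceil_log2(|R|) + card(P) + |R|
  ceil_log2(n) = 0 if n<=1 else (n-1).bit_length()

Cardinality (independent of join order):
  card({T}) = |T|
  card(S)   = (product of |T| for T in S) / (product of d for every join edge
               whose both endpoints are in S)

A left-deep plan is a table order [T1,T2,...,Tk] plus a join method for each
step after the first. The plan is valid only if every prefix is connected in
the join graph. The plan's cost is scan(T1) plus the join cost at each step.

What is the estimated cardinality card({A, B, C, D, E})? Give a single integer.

135000000

Tables in S: A(300), B(60), C(150), D(400), E(20)
Edges inside S: E-B(d=10), E-A(d=2), E-C(d=4), E-D(d=2)
numerator = 300 * 60 * 150 * 400 * 20 = 21600000000
denominator = 10 * 2 * 4 * 2 = 160
card(S) = 21600000000 / 160 = 135000000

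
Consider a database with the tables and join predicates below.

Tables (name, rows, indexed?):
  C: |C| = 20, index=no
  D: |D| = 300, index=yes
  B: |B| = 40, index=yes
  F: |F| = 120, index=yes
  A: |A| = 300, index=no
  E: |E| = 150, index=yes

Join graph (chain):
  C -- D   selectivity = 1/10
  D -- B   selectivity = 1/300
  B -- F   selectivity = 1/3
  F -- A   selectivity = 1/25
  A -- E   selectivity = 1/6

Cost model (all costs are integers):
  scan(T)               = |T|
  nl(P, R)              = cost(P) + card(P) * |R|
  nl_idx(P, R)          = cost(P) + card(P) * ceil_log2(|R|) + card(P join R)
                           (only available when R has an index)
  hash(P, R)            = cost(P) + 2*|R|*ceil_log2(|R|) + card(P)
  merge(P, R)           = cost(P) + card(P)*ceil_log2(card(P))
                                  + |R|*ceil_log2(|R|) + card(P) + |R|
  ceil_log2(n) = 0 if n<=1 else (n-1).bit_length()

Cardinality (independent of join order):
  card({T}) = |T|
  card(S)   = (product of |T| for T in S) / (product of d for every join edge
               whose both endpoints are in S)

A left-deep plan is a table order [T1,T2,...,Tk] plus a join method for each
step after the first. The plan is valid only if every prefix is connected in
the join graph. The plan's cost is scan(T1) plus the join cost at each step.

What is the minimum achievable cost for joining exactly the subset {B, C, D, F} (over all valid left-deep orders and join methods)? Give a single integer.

Selinger DP over subsets of {B,C,D,F}:
  {C}: scan cost=20, card=20
  {D}: scan cost=300, card=300
  {B}: scan cost=40, card=40
  {F}: scan cost=120, card=120
  {CD}: card=600; try (D,nl_idx)→800, (C,hash)→800, (D,merge)→3140, (C,merge)→3420, (D,hash)→5440, (D,nl)→6020 …(+1); best=800 via (D,nl_idx)
  {BD}: card=40; try (D,nl_idx)→440, (B,hash)→1080, (B,nl_idx)→2140, (D,merge)→3320, (B,merge)→3580, (D,hash)→5480 …(+2); best=440 via (D,nl_idx)
  {BF}: card=1600; try (B,hash)→720, (F,merge)→1280, (B,merge)→1360, (F,hash)→1760, (F,nl_idx)→1920, (B,nl_idx)→2440 …(+2); best=720 via (B,hash)
  {BCD}: card=80; try (C,hash)→680, (C,merge)→840, (C,nl)→1240, (B,hash)→1880, (B,nl_idx)→4480, (B,merge)→7680 …(+1); best=680 via (C,hash)
  {BDF}: card=1600; try (F,merge)→1680, (F,hash)→2160, (F,nl_idx)→2320, (F,nl)→5240, (D,hash)→7720, (D,nl_idx)→16720 …(+2); best=1680 via (F,merge)
  {BCDF}: card=3200; try (F,merge)→2280, (F,hash)→2440, (C,hash)→3480, (F,nl_idx)→4440, (F,nl)→10280, (C,merge)→21000 …(+1); best=2280 via (F,merge)

2280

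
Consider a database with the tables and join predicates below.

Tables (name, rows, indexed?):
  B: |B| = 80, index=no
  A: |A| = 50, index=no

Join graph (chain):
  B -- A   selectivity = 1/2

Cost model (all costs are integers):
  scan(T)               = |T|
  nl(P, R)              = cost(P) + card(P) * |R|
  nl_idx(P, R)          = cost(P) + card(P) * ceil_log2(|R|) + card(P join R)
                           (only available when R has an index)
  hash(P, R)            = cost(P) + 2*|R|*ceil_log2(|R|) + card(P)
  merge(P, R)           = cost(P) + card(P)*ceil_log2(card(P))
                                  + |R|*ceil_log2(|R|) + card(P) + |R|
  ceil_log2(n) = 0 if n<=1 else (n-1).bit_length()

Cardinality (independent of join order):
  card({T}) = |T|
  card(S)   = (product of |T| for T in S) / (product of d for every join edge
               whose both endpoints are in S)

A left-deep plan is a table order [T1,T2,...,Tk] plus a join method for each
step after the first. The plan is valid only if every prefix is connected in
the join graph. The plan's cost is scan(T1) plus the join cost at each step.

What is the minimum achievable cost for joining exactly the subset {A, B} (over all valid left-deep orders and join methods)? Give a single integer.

Selinger DP over subsets of {A,B}:
  {B}: scan cost=80, card=80
  {A}: scan cost=50, card=50
  {AB}: card=2000; try (A,hash)→760, (B,merge)→1040, (A,merge)→1070, (B,hash)→1220, (B,nl)→4050, (A,nl)→4080; best=760 via (A,hash)

760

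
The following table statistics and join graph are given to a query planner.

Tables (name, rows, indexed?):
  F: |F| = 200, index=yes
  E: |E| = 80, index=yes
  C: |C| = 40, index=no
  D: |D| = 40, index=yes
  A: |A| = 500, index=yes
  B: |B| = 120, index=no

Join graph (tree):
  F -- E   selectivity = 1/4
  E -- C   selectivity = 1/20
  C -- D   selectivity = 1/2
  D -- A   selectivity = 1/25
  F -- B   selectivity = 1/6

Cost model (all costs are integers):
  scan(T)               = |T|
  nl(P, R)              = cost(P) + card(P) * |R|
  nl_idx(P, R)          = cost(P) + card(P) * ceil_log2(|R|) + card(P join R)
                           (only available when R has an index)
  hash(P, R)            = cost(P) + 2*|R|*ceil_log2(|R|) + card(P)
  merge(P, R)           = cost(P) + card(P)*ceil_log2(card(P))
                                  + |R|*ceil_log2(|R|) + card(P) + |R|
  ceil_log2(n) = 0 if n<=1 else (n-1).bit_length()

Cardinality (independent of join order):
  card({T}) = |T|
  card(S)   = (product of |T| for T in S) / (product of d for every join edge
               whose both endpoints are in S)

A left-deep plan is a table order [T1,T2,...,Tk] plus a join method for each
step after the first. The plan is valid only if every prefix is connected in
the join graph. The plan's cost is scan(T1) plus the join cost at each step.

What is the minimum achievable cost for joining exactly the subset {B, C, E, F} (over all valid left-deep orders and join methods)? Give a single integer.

13400

Selinger DP over subsets of {B,C,E,F}:
  {F}: scan cost=200, card=200
  {E}: scan cost=80, card=80
  {C}: scan cost=40, card=40
  {B}: scan cost=120, card=120
  {EF}: card=4000; try (E,hash)→1520, (F,merge)→2520, (E,merge)→2640, (F,hash)→3360, (F,nl_idx)→4720, (E,nl_idx)→5600 …(+2); best=1520 via (E,hash)
  {BF}: card=4000; try (B,hash)→2080, (F,merge)→2880, (B,merge)→2960, (F,hash)→3440, (F,nl_idx)→5080, (F,nl)→24120 …(+1); best=2080 via (B,hash)
  {CE}: card=160; try (E,nl_idx)→480, (C,hash)→640, (E,merge)→960, (C,merge)→1000, (E,hash)→1200, (E,nl)→3240 …(+1); best=480 via (E,nl_idx)
  {CEF}: card=8000; try (F,merge)→3720, (F,hash)→3840, (C,hash)→6000, (F,nl_idx)→9760, (F,nl)→32480, (C,merge)→53800 …(+1); best=3720 via (F,merge)
  {BEF}: card=80000; try (E,hash)→7200, (B,hash)→7200, (B,merge)→54480, (E,merge)→54720, (E,nl_idx)→110080, (E,nl)→322080 …(+1); best=7200 via (E,hash)
  {BCEF}: card=160000; try (B,hash)→13400, (C,hash)→87680, (B,merge)→116680, (B,nl)→963720, (C,merge)→1447480, (C,nl)→3207200; best=13400 via (B,hash)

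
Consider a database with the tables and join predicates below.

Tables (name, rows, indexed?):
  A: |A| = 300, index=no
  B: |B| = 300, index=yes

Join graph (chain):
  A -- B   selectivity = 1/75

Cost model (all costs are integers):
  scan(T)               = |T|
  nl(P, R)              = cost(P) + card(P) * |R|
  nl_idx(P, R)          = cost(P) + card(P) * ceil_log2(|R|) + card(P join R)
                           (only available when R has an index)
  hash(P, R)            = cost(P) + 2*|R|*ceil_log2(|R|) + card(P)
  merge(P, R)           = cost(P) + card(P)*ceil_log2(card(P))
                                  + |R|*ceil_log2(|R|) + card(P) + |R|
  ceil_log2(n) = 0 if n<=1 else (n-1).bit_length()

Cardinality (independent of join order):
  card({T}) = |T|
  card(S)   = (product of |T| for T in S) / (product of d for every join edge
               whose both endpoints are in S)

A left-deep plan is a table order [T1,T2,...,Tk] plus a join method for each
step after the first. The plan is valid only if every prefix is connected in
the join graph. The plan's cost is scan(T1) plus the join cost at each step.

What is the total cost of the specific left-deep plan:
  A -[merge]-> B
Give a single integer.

6300

step 1: scan A: cost=300, card=300
step 2: join B via merge
    card(P join B) = 300*300/(75) = 1200
    cost = 300 + 300*9 + 300*9 + 300 + 300 = 6300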